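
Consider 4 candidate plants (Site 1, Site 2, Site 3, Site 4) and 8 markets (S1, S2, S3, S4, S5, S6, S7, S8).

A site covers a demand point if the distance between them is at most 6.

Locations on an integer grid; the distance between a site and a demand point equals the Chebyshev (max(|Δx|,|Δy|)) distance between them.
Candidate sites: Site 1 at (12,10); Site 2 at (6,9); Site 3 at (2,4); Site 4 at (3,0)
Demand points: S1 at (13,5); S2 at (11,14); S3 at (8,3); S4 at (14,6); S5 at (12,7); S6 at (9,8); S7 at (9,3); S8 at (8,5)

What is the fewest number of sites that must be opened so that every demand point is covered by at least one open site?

2

Coverage sets (demand points within 6 of each site):
  Site 1: {S1, S2, S4, S5, S6, S8}
  Site 2: {S2, S3, S5, S6, S7, S8}
  Site 3: {S3, S8}
  Site 4: {S3, S7, S8}
No single site covers all 8 demand points.
But {Site 1, Site 2} covers everything, so the minimum is 2.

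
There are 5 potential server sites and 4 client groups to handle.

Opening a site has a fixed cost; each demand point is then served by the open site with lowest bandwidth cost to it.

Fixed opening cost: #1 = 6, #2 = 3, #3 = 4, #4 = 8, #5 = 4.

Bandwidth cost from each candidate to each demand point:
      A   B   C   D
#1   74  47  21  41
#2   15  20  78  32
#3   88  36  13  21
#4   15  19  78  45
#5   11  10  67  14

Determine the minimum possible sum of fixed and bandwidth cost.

56

Open {#3, #5}: assign each demand point to its cheapest open site.
  A→#5 11, B→#5 10, C→#3 13, D→#5 14
  bandwidth cost 48, fixed 8 → total 56.
Compare {#2, #3, #5}: bandwidth cost 48 + fixed 11 = 59.
Compare {#1, #3, #5}: bandwidth cost 48 + fixed 14 = 62.
Compare {#3, #4, #5}: bandwidth cost 48 + fixed 16 = 64.
All other subsets cost ≥ 59. Minimum total cost: 56.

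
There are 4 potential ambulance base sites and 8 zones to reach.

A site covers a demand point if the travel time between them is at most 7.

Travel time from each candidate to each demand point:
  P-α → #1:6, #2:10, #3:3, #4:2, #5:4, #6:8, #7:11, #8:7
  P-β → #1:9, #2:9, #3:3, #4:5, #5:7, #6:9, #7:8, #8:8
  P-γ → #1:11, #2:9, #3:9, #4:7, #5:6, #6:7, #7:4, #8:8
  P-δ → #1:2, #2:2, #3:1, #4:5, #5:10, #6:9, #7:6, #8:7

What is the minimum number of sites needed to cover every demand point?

Coverage sets (demand points within 7 of each site):
  P-α: {#1, #3, #4, #5, #8}
  P-β: {#3, #4, #5}
  P-γ: {#4, #5, #6, #7}
  P-δ: {#1, #2, #3, #4, #7, #8}
No single site covers all 8 demand points.
But {P-γ, P-δ} covers everything, so the minimum is 2.

2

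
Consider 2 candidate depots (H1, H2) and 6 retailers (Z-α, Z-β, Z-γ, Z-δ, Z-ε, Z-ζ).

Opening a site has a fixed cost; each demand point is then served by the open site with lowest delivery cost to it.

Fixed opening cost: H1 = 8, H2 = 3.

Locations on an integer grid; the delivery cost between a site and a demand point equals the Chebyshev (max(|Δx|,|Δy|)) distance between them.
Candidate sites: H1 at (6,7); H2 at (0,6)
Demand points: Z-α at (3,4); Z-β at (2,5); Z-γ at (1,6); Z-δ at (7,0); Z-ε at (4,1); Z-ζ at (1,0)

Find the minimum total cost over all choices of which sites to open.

Open {H2}: assign each demand point to its cheapest open site.
  Z-α→H2 3, Z-β→H2 2, Z-γ→H2 1, Z-δ→H2 7, Z-ε→H2 5, Z-ζ→H2 6
  delivery cost 24, fixed 3 → total 27.
Compare {H1, H2}: delivery cost 24 + fixed 11 = 35.
Compare {H1}: delivery cost 32 + fixed 8 = 40.

27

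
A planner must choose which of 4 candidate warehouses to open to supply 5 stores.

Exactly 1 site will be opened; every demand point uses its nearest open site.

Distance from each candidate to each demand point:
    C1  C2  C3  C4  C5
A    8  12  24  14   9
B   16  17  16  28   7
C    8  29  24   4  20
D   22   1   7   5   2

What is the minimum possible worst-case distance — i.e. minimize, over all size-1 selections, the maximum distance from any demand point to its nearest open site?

22

Open {D}.
  Farthest demand point is C1 at distance 22 (to D); all others are ≤ 22.
With {A} the worst case is 24.
With {B} the worst case is 28.
No size-1 selection achieves below 22.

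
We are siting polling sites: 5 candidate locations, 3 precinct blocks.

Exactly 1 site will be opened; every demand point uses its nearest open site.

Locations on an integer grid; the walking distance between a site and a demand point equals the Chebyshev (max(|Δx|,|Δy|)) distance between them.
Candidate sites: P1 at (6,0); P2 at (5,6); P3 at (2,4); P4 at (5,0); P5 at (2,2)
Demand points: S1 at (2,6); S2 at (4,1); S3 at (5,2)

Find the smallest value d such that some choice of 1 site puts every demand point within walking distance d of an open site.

3

Open {P3}.
  Farthest demand point is S2 at walking distance 3 (to P3); all others are ≤ 3.
With {P5} the worst case is 4.
With {P2} the worst case is 5.
No size-1 selection achieves below 3.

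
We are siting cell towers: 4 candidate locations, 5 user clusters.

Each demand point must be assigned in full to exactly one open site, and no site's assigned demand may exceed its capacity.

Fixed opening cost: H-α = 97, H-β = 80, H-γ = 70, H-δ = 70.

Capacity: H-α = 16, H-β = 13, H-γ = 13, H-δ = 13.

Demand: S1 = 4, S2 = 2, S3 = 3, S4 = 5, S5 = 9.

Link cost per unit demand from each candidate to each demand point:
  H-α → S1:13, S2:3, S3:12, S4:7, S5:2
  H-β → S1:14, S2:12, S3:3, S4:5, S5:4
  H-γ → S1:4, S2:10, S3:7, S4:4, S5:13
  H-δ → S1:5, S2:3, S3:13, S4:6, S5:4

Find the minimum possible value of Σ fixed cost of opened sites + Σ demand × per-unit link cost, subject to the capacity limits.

239

Open {H-γ, H-δ}; cheapest assignment that respects the capacities:
  H-γ (cap 13, load 12): S1, S3, S4 — cost 4×4 + 3×7 + 5×4 = 57
  H-δ (cap 13, load 11): S2, S5 — cost 2×3 + 9×4 = 42
  Shipping 99, fixed 140 → total 239.
  Any other capacity-feasible assignment to {H-γ, H-δ} ships for at least 99.
Compare {H-α, H-γ}: its best feasible assignment gives total 248.
Compare {H-β, H-γ}: its best feasible assignment gives total 251.
Every other set of open sites that can feasibly serve all demand totals ≥ 248 even under its best assignment. Minimum: 239.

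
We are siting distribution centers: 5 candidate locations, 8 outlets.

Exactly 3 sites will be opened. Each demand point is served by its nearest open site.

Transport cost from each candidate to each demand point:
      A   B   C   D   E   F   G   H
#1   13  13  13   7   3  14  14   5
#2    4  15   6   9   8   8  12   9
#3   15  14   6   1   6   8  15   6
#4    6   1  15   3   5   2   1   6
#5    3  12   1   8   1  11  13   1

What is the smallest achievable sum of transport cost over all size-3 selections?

11

Open {#3, #4, #5}.
  A→#5 3, B→#4 1, C→#5 1, D→#3 1, E→#5 1, F→#4 2, G→#4 1, H→#5 1  ⇒ total 11.
Compare {#1, #4, #5}: total 13.
Compare {#2, #4, #5}: total 13.
No size-3 selection does better; minimum is 11.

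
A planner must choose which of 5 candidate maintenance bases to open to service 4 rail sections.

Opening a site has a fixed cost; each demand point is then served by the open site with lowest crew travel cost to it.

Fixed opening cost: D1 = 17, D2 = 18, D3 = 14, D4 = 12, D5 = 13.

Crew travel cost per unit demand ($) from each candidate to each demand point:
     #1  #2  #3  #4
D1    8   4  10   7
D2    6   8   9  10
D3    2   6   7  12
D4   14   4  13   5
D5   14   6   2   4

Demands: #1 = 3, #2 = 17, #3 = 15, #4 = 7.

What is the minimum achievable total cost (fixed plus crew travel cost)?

Open {D3, D4, D5}: assign each demand point to its cheapest open site.
  #1→D3 3×2=6, #2→D4 17×4=68, #3→D5 15×2=30, #4→D5 7×4=28
  crew travel cost 132, fixed 39 → total 171.
Compare {D1, D3, D5}: crew travel cost 132 + fixed 44 = 176.
Compare {D1, D5}: crew travel cost 150 + fixed 30 = 180.
Compare {D2, D4, D5}: crew travel cost 144 + fixed 43 = 187.
All other subsets cost ≥ 176. Minimum total cost: 171.

171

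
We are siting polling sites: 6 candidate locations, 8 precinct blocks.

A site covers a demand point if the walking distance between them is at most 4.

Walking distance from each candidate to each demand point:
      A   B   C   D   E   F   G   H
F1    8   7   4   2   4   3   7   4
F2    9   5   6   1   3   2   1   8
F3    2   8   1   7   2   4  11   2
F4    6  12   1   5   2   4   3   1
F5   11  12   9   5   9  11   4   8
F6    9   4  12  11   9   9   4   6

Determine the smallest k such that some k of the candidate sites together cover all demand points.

3

Coverage sets (demand points within 4 of each site):
  F1: {C, D, E, F, H}
  F2: {D, E, F, G}
  F3: {A, C, E, F, H}
  F4: {C, E, F, G, H}
  F5: {G}
  F6: {B, G}
No 2 sites suffice: every size-2 union leaves at least one demand point uncovered.
But {F1, F3, F6} covers everything, so the minimum is 3.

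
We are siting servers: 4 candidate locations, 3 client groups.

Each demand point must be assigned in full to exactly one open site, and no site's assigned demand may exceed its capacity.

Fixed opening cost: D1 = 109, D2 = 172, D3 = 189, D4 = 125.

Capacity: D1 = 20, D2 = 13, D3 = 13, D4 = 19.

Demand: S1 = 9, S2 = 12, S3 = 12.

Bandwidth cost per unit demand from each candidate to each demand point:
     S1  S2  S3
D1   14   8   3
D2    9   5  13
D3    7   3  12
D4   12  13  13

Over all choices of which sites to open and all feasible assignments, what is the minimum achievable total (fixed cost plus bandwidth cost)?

Open {D1, D3, D4}; cheapest assignment that respects the capacities:
  D1 (cap 20, load 12): S3 — cost 12×3 = 36
  D3 (cap 13, load 12): S2 — cost 12×3 = 36
  D4 (cap 19, load 9): S1 — cost 9×12 = 108
  Shipping 180, fixed 423 → total 603.
  Any other capacity-feasible assignment to {D1, D3, D4} ships for at least 180.
Compare {D1, D2, D4}: its best feasible assignment gives total 610.
Compare {D1, D2, D3}: its best feasible assignment gives total 623.
Every other set of open sites that can feasibly serve all demand totals ≥ 610 even under its best assignment. Minimum: 603.

603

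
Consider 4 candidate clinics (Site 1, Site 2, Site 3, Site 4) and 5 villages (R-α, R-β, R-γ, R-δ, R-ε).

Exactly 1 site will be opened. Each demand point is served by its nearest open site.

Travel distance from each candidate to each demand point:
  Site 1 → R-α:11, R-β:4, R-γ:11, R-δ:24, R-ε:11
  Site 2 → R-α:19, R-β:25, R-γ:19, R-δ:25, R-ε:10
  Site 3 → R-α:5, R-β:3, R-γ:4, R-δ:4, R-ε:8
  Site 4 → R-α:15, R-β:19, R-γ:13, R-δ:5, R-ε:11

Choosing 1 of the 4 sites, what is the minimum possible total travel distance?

Open {Site 3}.
  R-α→Site 3 5, R-β→Site 3 3, R-γ→Site 3 4, R-δ→Site 3 4, R-ε→Site 3 8  ⇒ total 24.
Compare {Site 1}: total 61.
Compare {Site 4}: total 63.
No size-1 selection does better; minimum is 24.

24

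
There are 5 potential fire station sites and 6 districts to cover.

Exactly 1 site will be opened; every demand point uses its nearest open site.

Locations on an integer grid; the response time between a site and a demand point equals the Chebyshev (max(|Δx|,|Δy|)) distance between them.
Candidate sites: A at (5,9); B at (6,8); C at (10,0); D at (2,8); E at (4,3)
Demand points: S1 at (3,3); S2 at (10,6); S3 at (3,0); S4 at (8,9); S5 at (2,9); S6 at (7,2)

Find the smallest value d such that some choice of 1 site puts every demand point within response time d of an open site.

Open {E}.
  Farthest demand point is S2 at response time 6 (to E); all others are ≤ 6.
With {B} the worst case is 8.
With {D} the worst case is 8.
No size-1 selection achieves below 6.

6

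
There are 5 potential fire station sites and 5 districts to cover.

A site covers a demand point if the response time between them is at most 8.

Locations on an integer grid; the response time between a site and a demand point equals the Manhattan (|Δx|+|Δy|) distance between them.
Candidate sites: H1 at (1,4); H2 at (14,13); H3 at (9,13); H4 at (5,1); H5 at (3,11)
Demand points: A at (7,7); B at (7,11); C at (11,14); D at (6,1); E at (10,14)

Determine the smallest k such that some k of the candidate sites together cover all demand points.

Coverage sets (demand points within 8 of each site):
  H1: {D}
  H2: {C, E}
  H3: {A, B, C, E}
  H4: {A, D}
  H5: {A, B}
No single site covers all 5 demand points.
But {H1, H3} covers everything, so the minimum is 2.

2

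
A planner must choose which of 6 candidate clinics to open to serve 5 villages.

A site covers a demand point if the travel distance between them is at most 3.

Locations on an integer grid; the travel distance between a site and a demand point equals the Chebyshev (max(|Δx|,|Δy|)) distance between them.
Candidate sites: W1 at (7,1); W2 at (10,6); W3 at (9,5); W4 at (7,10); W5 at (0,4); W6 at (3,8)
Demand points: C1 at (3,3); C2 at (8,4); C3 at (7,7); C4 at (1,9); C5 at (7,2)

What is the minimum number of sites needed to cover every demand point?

Coverage sets (demand points within 3 of each site):
  W1: {C2, C5}
  W2: {C2, C3}
  W3: {C2, C3, C5}
  W4: {C3}
  W5: {C1}
  W6: {C4}
No 2 sites suffice: every size-2 union leaves at least one demand point uncovered.
But {W3, W5, W6} covers everything, so the minimum is 3.

3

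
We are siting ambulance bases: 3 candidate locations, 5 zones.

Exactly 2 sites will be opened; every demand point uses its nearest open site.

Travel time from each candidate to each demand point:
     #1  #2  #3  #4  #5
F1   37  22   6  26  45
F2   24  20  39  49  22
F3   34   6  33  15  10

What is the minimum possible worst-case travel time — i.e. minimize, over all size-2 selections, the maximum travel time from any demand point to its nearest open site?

26

Open {F1, F2}.
  Farthest demand point is #4 at travel time 26 (to F1); all others are ≤ 26.
With {F2, F3} the worst case is 33.
With {F1, F3} the worst case is 34.
No size-2 selection achieves below 26.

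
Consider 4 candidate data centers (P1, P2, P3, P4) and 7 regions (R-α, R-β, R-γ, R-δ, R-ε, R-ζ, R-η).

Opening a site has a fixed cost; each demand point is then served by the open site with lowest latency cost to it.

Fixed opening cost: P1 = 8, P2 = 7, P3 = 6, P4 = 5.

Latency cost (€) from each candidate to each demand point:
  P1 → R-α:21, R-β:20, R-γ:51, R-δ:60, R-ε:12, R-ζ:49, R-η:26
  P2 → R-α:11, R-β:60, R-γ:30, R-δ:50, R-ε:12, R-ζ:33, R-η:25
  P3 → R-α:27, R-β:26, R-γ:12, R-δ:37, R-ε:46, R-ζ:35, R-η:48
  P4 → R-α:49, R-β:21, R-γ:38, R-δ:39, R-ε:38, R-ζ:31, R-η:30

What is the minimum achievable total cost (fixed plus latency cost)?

167

Open {P2, P3, P4}: assign each demand point to its cheapest open site.
  R-α→P2 11, R-β→P4 21, R-γ→P3 12, R-δ→P3 37, R-ε→P2 12, R-ζ→P4 31, R-η→P2 25
  latency cost 149, fixed 18 → total 167.
Compare {P2, P3}: latency cost 156 + fixed 13 = 169.
Compare {P1, P2, P3}: latency cost 150 + fixed 21 = 171.
Compare {P1, P2, P3, P4}: latency cost 148 + fixed 26 = 174.
All other subsets cost ≥ 169. Minimum total cost: 167.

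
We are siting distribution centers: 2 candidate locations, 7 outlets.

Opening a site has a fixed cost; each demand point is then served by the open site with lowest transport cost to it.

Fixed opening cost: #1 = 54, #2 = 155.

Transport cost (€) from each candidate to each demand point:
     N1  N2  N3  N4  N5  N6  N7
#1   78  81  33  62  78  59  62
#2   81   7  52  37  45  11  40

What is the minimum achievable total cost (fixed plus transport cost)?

428

Open {#2}: assign each demand point to its cheapest open site.
  N1→#2 81, N2→#2 7, N3→#2 52, N4→#2 37, N5→#2 45, N6→#2 11, N7→#2 40
  transport cost 273, fixed 155 → total 428.
Compare {#1, #2}: transport cost 251 + fixed 209 = 460.
Compare {#1}: transport cost 453 + fixed 54 = 507.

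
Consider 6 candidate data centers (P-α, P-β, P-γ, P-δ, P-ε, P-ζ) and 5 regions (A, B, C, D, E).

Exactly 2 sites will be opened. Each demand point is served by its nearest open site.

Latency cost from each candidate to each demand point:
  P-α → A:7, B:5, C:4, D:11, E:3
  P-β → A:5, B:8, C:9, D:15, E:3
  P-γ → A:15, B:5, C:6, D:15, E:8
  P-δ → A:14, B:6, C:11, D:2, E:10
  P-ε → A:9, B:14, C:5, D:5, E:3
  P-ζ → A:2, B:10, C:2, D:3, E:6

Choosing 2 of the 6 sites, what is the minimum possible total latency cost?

Open {P-α, P-ζ}.
  A→P-ζ 2, B→P-α 5, C→P-ζ 2, D→P-ζ 3, E→P-α 3  ⇒ total 15.
Compare {P-β, P-ζ}: total 18.
Compare {P-γ, P-ζ}: total 18.
No size-2 selection does better; minimum is 15.

15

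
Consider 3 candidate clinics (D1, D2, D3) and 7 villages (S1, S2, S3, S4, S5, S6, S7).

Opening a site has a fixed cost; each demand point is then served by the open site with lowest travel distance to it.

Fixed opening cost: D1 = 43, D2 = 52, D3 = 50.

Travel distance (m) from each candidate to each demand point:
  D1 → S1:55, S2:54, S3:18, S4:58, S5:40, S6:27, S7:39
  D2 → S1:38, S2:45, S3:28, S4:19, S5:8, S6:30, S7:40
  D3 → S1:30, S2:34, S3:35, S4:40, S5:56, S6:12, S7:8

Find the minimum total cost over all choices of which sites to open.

241

Open {D2, D3}: assign each demand point to its cheapest open site.
  S1→D3 30, S2→D3 34, S3→D2 28, S4→D2 19, S5→D2 8, S6→D3 12, S7→D3 8
  travel distance 139, fixed 102 → total 241.
Compare {D2}: travel distance 208 + fixed 52 = 260.
Compare {D3}: travel distance 215 + fixed 50 = 265.
Compare {D1, D2, D3}: travel distance 129 + fixed 145 = 274.
All other subsets cost ≥ 260. Minimum total cost: 241.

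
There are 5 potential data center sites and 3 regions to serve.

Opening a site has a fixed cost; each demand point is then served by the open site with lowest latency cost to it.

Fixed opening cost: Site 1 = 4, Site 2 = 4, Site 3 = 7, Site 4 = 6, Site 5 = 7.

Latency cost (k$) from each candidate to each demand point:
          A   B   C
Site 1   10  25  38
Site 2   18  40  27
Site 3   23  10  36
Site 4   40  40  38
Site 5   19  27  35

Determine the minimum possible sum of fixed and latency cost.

Open {Site 1, Site 2, Site 3}: assign each demand point to its cheapest open site.
  A→Site 1 10, B→Site 3 10, C→Site 2 27
  latency cost 47, fixed 15 → total 62.
Compare {Site 2, Site 3}: latency cost 55 + fixed 11 = 66.
Compare {Site 1, Site 3}: latency cost 56 + fixed 11 = 67.
Compare {Site 1, Site 2, Site 3, Site 4}: latency cost 47 + fixed 21 = 68.
All other subsets cost ≥ 66. Minimum total cost: 62.

62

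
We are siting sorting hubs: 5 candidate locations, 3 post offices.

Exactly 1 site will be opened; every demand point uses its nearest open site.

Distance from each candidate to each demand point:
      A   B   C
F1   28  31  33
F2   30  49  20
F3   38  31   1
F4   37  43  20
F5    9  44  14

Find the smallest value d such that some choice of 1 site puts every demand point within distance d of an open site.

33

Open {F1}.
  Farthest demand point is C at distance 33 (to F1); all others are ≤ 33.
With {F3} the worst case is 38.
With {F4} the worst case is 43.
No size-1 selection achieves below 33.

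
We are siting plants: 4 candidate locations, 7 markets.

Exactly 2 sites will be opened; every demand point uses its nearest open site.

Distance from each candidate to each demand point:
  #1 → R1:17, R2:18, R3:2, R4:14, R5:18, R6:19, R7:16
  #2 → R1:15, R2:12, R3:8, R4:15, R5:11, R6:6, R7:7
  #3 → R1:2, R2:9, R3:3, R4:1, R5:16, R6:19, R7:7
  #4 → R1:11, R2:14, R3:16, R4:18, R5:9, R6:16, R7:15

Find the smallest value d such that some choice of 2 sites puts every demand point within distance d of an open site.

11

Open {#2, #3}.
  Farthest demand point is R5 at distance 11 (to #2); all others are ≤ 11.
With {#1, #2} the worst case is 15.
With {#2, #4} the worst case is 15.
No size-2 selection achieves below 11.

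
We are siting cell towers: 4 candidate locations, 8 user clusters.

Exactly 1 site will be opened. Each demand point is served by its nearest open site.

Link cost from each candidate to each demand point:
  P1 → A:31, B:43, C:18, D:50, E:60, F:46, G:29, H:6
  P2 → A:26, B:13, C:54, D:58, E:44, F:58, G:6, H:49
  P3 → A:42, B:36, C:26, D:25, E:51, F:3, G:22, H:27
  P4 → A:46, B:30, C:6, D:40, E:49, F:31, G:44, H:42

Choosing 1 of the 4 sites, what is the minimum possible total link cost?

232

Open {P3}.
  A→P3 42, B→P3 36, C→P3 26, D→P3 25, E→P3 51, F→P3 3, G→P3 22, H→P3 27  ⇒ total 232.
Compare {P1}: total 283.
Compare {P4}: total 288.
No size-1 selection does better; minimum is 232.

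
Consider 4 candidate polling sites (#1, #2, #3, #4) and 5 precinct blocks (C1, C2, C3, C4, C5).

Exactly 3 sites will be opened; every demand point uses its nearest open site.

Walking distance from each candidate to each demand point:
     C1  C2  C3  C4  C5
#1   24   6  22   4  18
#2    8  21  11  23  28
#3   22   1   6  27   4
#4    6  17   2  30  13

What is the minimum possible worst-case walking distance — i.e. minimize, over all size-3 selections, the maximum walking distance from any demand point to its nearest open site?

6

Open {#1, #3, #4}.
  Farthest demand point is C1 at walking distance 6 (to #4); all others are ≤ 6.
With {#1, #2, #3} the worst case is 8.
With {#1, #2, #4} the worst case is 13.
No size-3 selection achieves below 6.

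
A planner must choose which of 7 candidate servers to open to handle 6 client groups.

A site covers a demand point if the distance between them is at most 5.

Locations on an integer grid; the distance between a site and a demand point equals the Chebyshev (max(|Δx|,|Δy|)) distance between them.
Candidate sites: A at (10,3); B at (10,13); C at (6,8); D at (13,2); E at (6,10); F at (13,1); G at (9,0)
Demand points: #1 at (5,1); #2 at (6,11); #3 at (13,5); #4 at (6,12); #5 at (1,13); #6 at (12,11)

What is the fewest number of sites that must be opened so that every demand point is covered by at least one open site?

Coverage sets (demand points within 5 of each site):
  A: {#1, #3}
  B: {#2, #4, #6}
  C: {#2, #4, #5}
  D: {#3}
  E: {#2, #4, #5}
  F: {#3}
  G: {#1, #3}
No 2 sites suffice: every size-2 union leaves at least one demand point uncovered.
But {A, B, C} covers everything, so the minimum is 3.

3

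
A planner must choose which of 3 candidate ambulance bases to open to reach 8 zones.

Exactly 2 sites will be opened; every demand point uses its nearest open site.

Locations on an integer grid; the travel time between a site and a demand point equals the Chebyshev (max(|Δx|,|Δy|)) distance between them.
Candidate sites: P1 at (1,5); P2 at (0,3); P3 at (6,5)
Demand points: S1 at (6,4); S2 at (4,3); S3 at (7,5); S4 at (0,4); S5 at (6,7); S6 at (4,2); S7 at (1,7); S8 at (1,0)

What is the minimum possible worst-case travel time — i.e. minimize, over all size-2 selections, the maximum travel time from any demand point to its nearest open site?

4

Open {P2, P3}.
  Farthest demand point is S7 at travel time 4 (to P2); all others are ≤ 4.
With {P1, P3} the worst case is 5.
With {P1, P2} the worst case is 6.
No size-2 selection achieves below 4.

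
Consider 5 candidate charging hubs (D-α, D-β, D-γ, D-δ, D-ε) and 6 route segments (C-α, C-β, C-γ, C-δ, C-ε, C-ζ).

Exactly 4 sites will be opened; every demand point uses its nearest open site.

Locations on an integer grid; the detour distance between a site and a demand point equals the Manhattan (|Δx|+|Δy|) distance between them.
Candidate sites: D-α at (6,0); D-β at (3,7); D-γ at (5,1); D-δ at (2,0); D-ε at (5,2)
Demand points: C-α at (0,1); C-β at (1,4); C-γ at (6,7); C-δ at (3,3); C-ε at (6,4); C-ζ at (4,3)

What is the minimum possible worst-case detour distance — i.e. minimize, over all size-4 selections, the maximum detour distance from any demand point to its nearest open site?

5

Open {D-α, D-β, D-γ, D-δ}.
  Farthest demand point is C-β at detour distance 5 (to D-β); all others are ≤ 5.
With {D-α, D-β, D-γ, D-ε} the worst case is 5.
With {D-α, D-β, D-δ, D-ε} the worst case is 5.
No size-4 selection achieves below 5.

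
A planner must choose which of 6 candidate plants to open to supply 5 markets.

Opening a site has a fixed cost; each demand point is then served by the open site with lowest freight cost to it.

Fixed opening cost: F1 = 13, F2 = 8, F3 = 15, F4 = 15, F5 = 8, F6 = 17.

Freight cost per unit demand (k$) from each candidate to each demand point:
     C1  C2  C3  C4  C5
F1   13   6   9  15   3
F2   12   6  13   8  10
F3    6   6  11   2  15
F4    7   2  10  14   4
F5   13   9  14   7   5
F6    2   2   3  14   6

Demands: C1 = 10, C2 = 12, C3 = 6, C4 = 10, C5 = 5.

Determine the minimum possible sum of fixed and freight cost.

Open {F1, F3, F6}: assign each demand point to its cheapest open site.
  C1→F6 10×2=20, C2→F6 12×2=24, C3→F6 6×3=18, C4→F3 10×2=20, C5→F1 5×3=15
  freight cost 97, fixed 45 → total 142.
Compare {F3, F6}: freight cost 112 + fixed 32 = 144.
Compare {F3, F5, F6}: freight cost 107 + fixed 40 = 147.
Compare {F3, F4, F6}: freight cost 102 + fixed 47 = 149.
All other subsets cost ≥ 144. Minimum total cost: 142.

142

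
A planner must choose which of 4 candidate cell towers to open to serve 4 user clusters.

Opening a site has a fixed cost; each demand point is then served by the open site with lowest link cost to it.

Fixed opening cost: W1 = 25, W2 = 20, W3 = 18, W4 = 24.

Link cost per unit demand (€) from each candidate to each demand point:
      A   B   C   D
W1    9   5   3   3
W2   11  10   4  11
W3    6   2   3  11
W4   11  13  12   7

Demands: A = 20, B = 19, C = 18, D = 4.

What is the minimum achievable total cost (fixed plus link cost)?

Open {W1, W3}: assign each demand point to its cheapest open site.
  A→W3 20×6=120, B→W3 19×2=38, C→W1 18×3=54, D→W1 4×3=12
  link cost 224, fixed 43 → total 267.
Compare {W3}: link cost 256 + fixed 18 = 274.
Compare {W3, W4}: link cost 240 + fixed 42 = 282.
Compare {W1, W2, W3}: link cost 224 + fixed 63 = 287.
All other subsets cost ≥ 274. Minimum total cost: 267.

267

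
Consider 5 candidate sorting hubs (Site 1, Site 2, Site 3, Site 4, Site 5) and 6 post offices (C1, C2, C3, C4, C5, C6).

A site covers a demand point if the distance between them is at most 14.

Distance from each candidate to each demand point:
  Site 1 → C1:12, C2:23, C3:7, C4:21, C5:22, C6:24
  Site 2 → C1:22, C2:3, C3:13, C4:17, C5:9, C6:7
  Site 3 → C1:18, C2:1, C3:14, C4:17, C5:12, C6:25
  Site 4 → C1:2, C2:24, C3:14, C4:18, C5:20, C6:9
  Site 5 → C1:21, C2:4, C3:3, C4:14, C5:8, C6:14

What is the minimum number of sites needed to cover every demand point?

2

Coverage sets (demand points within 14 of each site):
  Site 1: {C1, C3}
  Site 2: {C2, C3, C5, C6}
  Site 3: {C2, C3, C5}
  Site 4: {C1, C3, C6}
  Site 5: {C2, C3, C4, C5, C6}
No single site covers all 6 demand points.
But {Site 1, Site 5} covers everything, so the minimum is 2.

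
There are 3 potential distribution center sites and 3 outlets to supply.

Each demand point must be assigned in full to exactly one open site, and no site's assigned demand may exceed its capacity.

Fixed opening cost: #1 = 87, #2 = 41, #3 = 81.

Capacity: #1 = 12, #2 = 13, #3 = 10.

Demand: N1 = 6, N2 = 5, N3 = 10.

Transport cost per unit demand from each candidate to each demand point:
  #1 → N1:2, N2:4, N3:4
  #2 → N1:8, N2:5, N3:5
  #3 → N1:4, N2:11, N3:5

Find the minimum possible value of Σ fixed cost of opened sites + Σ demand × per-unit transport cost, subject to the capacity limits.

210

Open {#1, #2}; cheapest assignment that respects the capacities:
  #1 (cap 12, load 11): N1, N2 — cost 6×2 + 5×4 = 32
  #2 (cap 13, load 10): N3 — cost 10×5 = 50
  Shipping 82, fixed 128 → total 210.
  Any other capacity-feasible assignment to {#1, #2} ships for at least 82.
Compare {#2, #3}: its best feasible assignment gives total 245.
Compare {#1, #3}: its best feasible assignment gives total 250.
Every other set of open sites that can feasibly serve all demand totals ≥ 245 even under its best assignment. Minimum: 210.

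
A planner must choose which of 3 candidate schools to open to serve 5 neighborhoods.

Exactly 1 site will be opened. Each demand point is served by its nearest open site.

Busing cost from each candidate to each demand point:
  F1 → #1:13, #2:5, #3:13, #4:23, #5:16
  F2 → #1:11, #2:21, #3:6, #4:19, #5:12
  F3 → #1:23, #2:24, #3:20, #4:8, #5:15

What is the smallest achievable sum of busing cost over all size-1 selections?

69

Open {F2}.
  #1→F2 11, #2→F2 21, #3→F2 6, #4→F2 19, #5→F2 12  ⇒ total 69.
Compare {F1}: total 70.
Compare {F3}: total 90.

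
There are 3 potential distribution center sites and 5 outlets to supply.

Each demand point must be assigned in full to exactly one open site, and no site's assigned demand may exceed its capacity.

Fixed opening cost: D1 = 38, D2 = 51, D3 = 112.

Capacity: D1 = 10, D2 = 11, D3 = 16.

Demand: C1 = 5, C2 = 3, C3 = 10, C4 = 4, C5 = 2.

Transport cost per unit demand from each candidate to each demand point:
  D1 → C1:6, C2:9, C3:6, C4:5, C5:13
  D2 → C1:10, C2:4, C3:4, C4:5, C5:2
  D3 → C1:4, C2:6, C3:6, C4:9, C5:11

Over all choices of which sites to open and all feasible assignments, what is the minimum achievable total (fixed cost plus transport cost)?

Open {D2, D3}; cheapest assignment that respects the capacities:
  D2 (cap 11, load 9): C2, C4, C5 — cost 3×4 + 4×5 + 2×2 = 36
  D3 (cap 16, load 15): C1, C3 — cost 5×4 + 10×6 = 80
  Shipping 116, fixed 163 → total 279.
  Any other capacity-feasible assignment to {D2, D3} ships for at least 116.
Compare {D1, D3}: its best feasible assignment gives total 300.
Compare {D1, D2, D3}: its best feasible assignment gives total 317.
Every other set of open sites that can feasibly serve all demand totals ≥ 300 even under its best assignment. Minimum: 279.

279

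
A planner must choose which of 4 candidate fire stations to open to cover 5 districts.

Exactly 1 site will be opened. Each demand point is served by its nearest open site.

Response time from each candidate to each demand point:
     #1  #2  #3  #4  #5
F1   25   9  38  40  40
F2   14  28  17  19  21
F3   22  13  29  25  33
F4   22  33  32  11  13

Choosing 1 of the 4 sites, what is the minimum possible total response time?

Open {F2}.
  #1→F2 14, #2→F2 28, #3→F2 17, #4→F2 19, #5→F2 21  ⇒ total 99.
Compare {F4}: total 111.
Compare {F3}: total 122.
No size-1 selection does better; minimum is 99.

99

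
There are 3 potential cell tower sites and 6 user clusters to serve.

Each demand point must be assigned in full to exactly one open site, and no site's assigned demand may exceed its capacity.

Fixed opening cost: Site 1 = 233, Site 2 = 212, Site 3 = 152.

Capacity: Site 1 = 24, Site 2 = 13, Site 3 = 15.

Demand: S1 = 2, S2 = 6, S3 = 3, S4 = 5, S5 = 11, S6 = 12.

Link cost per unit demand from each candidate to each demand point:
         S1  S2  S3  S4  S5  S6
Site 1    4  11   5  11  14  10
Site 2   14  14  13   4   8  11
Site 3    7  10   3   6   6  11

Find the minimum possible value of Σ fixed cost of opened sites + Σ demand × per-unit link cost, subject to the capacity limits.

Open {Site 1, Site 3}; cheapest assignment that respects the capacities:
  Site 1 (cap 24, load 24): S1, S2, S4, S5 — cost 2×4 + 6×11 + 5×11 + 11×14 = 283
  Site 3 (cap 15, load 15): S3, S6 — cost 3×3 + 12×11 = 141
  Shipping 424, fixed 385 → total 809.
  Any other capacity-feasible assignment to {Site 1, Site 3} ships for at least 424.
Compare {Site 1, Site 2, Site 3}: its best feasible assignment gives total 886.
Every other set of open sites that can feasibly serve all demand totals ≥ 886 even under its best assignment. Minimum: 809.

809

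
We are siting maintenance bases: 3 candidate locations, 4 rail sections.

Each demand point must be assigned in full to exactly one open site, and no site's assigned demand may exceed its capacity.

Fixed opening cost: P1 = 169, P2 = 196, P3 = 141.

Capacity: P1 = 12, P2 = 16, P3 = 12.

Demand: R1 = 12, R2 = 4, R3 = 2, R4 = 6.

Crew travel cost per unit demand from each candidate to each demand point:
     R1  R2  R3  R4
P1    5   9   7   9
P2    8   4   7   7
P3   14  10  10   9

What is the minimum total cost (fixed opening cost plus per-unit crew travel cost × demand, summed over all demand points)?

484

Open {P1, P3}; cheapest assignment that respects the capacities:
  P1 (cap 12, load 12): R1 — cost 12×5 = 60
  P3 (cap 12, load 12): R2, R3, R4 — cost 4×10 + 2×10 + 6×9 = 114
  Shipping 174, fixed 310 → total 484.
  Any other capacity-feasible assignment to {P1, P3} ships for at least 174.
Compare {P1, P2}: its best feasible assignment gives total 497.
Compare {P2, P3}: its best feasible assignment gives total 523.
Every other set of open sites that can feasibly serve all demand totals ≥ 497 even under its best assignment. Minimum: 484.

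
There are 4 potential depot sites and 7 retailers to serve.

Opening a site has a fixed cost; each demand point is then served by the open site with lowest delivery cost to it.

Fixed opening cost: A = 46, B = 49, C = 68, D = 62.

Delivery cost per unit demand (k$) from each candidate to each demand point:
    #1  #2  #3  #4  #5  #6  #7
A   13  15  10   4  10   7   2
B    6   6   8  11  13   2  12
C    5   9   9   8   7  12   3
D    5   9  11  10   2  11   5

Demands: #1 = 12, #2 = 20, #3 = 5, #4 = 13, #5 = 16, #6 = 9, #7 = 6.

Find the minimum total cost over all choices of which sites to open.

491

Open {A, B, D}: assign each demand point to its cheapest open site.
  #1→D 12×5=60, #2→B 20×6=120, #3→B 5×8=40, #4→A 13×4=52, #5→D 16×2=32, #6→B 9×2=18, #7→A 6×2=12
  delivery cost 334, fixed 157 → total 491.
Compare {B, D}: delivery cost 430 + fixed 111 = 541.
Compare {A, D}: delivery cost 449 + fixed 108 = 557.
Compare {A, B, C, D}: delivery cost 334 + fixed 225 = 559.
All other subsets cost ≥ 541. Minimum total cost: 491.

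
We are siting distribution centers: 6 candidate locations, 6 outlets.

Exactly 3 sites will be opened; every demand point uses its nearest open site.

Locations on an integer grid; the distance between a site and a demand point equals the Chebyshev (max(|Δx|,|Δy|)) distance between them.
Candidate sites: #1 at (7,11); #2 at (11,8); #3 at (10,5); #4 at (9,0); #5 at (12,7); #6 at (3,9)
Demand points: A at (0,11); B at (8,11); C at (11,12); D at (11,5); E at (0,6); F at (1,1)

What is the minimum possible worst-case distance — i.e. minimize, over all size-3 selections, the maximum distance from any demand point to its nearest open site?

Open {#1, #2, #4}.
  Farthest demand point is F at distance 8 (to #4); all others are ≤ 8.
With {#1, #2, #6} the worst case is 8.
With {#1, #3, #4} the worst case is 8.
No size-3 selection achieves below 8.

8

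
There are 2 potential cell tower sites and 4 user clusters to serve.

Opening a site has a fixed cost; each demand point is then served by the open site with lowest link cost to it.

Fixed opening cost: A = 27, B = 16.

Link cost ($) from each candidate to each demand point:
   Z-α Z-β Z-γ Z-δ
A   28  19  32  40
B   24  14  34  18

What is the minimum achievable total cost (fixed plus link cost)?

106

Open {B}: assign each demand point to its cheapest open site.
  Z-α→B 24, Z-β→B 14, Z-γ→B 34, Z-δ→B 18
  link cost 90, fixed 16 → total 106.
Compare {A, B}: link cost 88 + fixed 43 = 131.
Compare {A}: link cost 119 + fixed 27 = 146.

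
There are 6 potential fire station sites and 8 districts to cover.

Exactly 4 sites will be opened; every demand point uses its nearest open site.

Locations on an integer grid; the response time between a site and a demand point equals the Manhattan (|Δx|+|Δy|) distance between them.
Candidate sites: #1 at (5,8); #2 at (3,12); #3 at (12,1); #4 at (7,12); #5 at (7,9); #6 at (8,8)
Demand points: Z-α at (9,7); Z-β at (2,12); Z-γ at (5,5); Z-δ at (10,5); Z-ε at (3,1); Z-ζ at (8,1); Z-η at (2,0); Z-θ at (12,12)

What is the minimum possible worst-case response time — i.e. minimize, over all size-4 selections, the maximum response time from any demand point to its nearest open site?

Open {#1, #2, #3, #4}.
  Farthest demand point is Z-η at response time 11 (to #1); all others are ≤ 11.
With {#1, #2, #3, #5} the worst case is 11.
With {#1, #2, #3, #6} the worst case is 11.
No size-4 selection achieves below 11.

11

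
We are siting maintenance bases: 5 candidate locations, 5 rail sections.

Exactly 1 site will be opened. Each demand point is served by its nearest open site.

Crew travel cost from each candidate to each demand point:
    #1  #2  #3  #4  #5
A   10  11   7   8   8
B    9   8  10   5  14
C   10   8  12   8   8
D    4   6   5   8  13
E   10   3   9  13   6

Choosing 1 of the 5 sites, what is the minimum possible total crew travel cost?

Open {D}.
  #1→D 4, #2→D 6, #3→D 5, #4→D 8, #5→D 13  ⇒ total 36.
Compare {E}: total 41.
Compare {A}: total 44.
No size-1 selection does better; minimum is 36.

36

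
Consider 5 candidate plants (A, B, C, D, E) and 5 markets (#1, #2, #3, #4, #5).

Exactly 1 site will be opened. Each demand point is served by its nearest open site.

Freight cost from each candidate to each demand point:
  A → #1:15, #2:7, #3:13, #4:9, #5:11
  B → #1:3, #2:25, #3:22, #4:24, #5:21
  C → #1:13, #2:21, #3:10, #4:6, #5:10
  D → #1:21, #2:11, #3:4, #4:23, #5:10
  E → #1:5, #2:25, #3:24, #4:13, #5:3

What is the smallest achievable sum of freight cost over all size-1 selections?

Open {A}.
  #1→A 15, #2→A 7, #3→A 13, #4→A 9, #5→A 11  ⇒ total 55.
Compare {C}: total 60.
Compare {D}: total 69.
No size-1 selection does better; minimum is 55.

55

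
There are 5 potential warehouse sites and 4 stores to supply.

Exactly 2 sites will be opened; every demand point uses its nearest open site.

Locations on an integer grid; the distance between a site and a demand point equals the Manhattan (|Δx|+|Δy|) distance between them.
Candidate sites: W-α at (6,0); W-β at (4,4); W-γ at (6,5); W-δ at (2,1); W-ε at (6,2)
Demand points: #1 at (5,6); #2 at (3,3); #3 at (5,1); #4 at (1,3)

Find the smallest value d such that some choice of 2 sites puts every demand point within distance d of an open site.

3

Open {W-β, W-δ}.
  Farthest demand point is #1 at distance 3 (to W-β); all others are ≤ 3.
With {W-γ, W-δ} the worst case is 3.
With {W-α, W-β} the worst case is 4.
No size-2 selection achieves below 3.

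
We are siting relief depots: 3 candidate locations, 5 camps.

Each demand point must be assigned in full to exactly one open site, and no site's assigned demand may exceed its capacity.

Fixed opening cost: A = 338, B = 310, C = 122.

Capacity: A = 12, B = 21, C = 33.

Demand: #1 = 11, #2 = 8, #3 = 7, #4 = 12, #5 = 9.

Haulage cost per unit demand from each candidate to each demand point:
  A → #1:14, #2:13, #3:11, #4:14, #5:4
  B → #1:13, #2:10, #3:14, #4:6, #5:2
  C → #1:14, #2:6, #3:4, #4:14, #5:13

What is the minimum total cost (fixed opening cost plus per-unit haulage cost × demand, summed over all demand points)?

752

Open {B, C}; cheapest assignment that respects the capacities:
  B (cap 21, load 21): #4, #5 — cost 12×6 + 9×2 = 90
  C (cap 33, load 26): #1, #2, #3 — cost 11×14 + 8×6 + 7×4 = 230
  Shipping 320, fixed 432 → total 752.
  Any other capacity-feasible assignment to {B, C} ships for at least 320.
Compare {A, B, C}: its best feasible assignment gives total 1090.
Every other set of open sites that can feasibly serve all demand totals ≥ 1090 even under its best assignment. Minimum: 752.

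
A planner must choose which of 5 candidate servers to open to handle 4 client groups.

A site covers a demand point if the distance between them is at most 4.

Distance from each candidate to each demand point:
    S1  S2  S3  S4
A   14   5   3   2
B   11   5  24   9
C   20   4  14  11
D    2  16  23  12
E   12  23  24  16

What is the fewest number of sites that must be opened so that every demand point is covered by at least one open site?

3

Coverage sets (demand points within 4 of each site):
  A: {S3, S4}
  B: {}
  C: {S2}
  D: {S1}
  E: {}
No 2 sites suffice: every size-2 union leaves at least one demand point uncovered.
But {A, C, D} covers everything, so the minimum is 3.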